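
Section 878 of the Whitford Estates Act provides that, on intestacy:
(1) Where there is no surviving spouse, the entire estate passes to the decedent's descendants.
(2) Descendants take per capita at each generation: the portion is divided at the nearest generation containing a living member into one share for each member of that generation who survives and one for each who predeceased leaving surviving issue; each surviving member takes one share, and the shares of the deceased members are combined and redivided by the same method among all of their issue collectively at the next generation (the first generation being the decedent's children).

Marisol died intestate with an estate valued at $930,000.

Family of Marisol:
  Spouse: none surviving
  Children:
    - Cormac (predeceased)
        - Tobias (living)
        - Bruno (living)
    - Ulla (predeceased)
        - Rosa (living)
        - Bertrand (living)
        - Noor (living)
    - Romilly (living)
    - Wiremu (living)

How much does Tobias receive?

Tobias receives $93,000.

The entire $930,000 passes to the descendants.
That amount ($930,000) is divided at the children's generation into 4 shares of $232,500. Romilly and Wiremu each take $232,500. The 2 shares of the deceased (Cormac and Ulla) are combined into a pool of $465,000.
That pool ($465,000) is divided at the grandchildren's generation equally among Tobias, Bruno, Rosa, Bertrand, and Noor: $93,000 each.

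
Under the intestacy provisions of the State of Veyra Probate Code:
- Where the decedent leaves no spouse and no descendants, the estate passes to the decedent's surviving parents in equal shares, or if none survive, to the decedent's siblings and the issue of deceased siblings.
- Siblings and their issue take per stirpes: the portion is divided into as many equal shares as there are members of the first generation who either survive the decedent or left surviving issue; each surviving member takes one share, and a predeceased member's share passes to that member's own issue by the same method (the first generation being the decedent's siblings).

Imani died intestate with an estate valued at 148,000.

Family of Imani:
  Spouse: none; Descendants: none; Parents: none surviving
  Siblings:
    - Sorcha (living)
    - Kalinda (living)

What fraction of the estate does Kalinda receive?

The entire 148,000 passes to the siblings and their issue.
That amount (148,000) is divided into 2 shares of 74,000: Sorcha and Kalinda each take 74,000.

Kalinda receives 1/2 of the estate.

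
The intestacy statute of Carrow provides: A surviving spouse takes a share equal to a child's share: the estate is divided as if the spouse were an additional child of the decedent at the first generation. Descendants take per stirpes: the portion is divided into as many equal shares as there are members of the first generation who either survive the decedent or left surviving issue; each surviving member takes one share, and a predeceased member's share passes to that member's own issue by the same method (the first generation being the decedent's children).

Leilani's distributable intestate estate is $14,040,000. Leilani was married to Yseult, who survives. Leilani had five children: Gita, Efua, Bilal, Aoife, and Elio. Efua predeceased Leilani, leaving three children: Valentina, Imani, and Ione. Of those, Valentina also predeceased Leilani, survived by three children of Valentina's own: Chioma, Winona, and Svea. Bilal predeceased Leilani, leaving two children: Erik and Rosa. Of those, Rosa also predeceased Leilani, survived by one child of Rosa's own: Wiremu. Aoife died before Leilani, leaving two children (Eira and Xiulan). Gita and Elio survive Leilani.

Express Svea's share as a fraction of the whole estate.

The spouse counts as an additional share at the children's level, so there are 6 primary shares of $2,340,000. Yseult takes one such share ($2,340,000).
The children's combined portion ($11,700,000) is divided into 5 shares of $2,340,000: Gita and Elio each take $2,340,000; Efua's $2,340,000 share passes to Efua's issue; Bilal's $2,340,000 share passes to Bilal's issue; Aoife's $2,340,000 share passes to Aoife's issue.
Efua's share ($2,340,000) is divided into 3 shares of $780,000: Imani and Ione each take $780,000; Valentina's $780,000 share passes to Valentina's issue.
Valentina's share ($780,000) is divided into 3 shares of $260,000: Chioma, Winona, and Svea each take $260,000.
Bilal's share ($2,340,000) is divided into 2 shares of $1,170,000: Erik takes $1,170,000; Rosa's $1,170,000 share passes to Rosa's issue.
Rosa's share ($1,170,000) passes entirely to Wiremu.
Aoife's share ($2,340,000) is divided into 2 shares of $1,170,000: Eira and Xiulan each take $1,170,000.

Svea receives 1/54 of the estate.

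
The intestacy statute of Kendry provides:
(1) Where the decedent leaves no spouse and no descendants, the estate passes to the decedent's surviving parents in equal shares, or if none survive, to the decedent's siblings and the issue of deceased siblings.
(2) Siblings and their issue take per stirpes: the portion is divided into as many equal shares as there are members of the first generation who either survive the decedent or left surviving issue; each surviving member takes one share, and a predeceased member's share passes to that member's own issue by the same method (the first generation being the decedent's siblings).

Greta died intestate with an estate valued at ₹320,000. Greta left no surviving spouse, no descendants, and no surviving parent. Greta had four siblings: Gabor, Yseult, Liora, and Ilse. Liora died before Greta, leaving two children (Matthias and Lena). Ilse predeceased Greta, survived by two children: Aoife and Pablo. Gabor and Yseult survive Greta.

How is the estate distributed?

The entire ₹320,000 passes to the siblings and their issue.
That amount (₹320,000) is divided into 4 shares of ₹80,000: Gabor and Yseult each take ₹80,000; Liora's ₹80,000 share passes to Liora's issue; Ilse's ₹80,000 share passes to Ilse's issue.
Liora's share (₹80,000) is divided into 2 shares of ₹40,000: Matthias and Lena each take ₹40,000.
Ilse's share (₹80,000) is divided into 2 shares of ₹40,000: Aoife and Pablo each take ₹40,000.

Gabor: ₹80,000; Yseult: ₹80,000; Matthias: ₹40,000; Lena: ₹40,000; Aoife: ₹40,000; Pablo: ₹40,000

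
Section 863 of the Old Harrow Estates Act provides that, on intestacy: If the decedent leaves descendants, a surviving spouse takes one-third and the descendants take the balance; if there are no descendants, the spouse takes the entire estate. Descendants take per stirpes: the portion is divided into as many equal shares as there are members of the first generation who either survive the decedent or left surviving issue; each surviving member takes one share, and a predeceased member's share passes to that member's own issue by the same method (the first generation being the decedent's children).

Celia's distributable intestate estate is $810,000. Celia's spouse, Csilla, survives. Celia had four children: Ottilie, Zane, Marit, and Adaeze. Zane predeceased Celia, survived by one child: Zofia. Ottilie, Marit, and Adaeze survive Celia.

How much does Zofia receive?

Csilla takes one-third of $810,000 = $270,000. The remaining $540,000 passes to the descendants.
The descendants' portion ($540,000) is divided into 4 shares of $135,000: Ottilie, Marit, and Adaeze each take $135,000; Zane's $135,000 share passes to Zane's issue.
Zane's share ($135,000) passes entirely to Zofia.

Zofia receives $135,000.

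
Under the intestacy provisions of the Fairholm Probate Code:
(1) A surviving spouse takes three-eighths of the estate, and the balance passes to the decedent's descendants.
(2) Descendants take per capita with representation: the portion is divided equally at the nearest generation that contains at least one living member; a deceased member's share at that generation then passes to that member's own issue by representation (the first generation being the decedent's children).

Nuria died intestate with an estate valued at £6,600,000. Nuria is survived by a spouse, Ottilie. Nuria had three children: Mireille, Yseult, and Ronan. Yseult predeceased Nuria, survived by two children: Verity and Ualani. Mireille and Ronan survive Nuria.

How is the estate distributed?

Ottilie takes three-eighths of £6,600,000 = £2,475,000. The remaining £4,125,000 passes to the descendants.
The descendants' portion (£4,125,000) is divided into 3 shares of £1,375,000: Mireille and Ronan each take £1,375,000; Yseult's £1,375,000 share passes to Yseult's issue.
Yseult's share (£1,375,000) is divided into 2 shares of £687,500: Verity and Ualani each take £687,500.

Ottilie: £2,475,000; Mireille: £1,375,000; Verity: £687,500; Ualani: £687,500; Ronan: £1,375,000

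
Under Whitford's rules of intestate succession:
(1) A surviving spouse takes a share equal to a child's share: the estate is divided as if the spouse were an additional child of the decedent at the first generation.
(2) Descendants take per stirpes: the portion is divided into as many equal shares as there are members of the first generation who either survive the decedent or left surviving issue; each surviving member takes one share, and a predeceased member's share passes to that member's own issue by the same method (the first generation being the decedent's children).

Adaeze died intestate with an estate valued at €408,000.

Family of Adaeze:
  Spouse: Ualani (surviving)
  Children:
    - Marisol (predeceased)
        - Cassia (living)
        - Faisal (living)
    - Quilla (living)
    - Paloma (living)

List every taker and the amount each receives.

The spouse counts as an additional share at the children's level, so there are 4 primary shares of €102,000. Ualani takes one such share (€102,000).
The children's combined portion (€306,000) is divided into 3 shares of €102,000: Quilla and Paloma each take €102,000; Marisol's €102,000 share passes to Marisol's issue.
Marisol's share (€102,000) is divided into 2 shares of €51,000: Cassia and Faisal each take €51,000.

Ualani: €102,000; Cassia: €51,000; Faisal: €51,000; Quilla: €102,000; Paloma: €102,000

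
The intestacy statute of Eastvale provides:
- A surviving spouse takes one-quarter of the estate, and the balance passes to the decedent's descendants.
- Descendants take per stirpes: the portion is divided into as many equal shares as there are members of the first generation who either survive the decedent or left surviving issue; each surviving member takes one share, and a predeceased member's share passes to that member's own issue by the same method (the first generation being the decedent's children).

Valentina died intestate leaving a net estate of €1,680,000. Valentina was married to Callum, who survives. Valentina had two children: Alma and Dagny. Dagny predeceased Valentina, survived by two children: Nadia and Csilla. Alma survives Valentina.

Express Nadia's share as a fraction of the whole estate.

Nadia receives 3/16 of the estate.

Callum takes one-quarter of €1,680,000 = €420,000. The remaining €1,260,000 passes to the descendants.
The descendants' portion (€1,260,000) is divided into 2 shares of €630,000: Alma takes €630,000; Dagny's €630,000 share passes to Dagny's issue.
Dagny's share (€630,000) is divided into 2 shares of €315,000: Nadia and Csilla each take €315,000.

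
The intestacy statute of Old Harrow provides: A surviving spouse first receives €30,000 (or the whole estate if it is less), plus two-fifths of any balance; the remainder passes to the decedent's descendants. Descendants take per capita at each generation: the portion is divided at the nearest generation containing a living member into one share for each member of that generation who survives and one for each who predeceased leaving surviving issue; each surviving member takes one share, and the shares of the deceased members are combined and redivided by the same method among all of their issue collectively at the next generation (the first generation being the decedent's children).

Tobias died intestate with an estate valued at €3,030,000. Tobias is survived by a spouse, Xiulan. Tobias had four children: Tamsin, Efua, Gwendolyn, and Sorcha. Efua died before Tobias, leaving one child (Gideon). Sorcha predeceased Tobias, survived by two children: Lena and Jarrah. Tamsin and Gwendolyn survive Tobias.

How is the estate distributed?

Xiulan first takes €30,000, leaving a balance of €3,000,000. Xiulan then takes two-fifths of the balance (€1,200,000), for a total of €1,230,000. The remaining €1,800,000 passes to the descendants.
The descendants' portion (€1,800,000) is divided at the children's generation into 4 shares of €450,000. Tamsin and Gwendolyn each take €450,000. The 2 shares of the deceased (Efua and Sorcha) are combined into a pool of €900,000.
That pool (€900,000) is divided at the grandchildren's generation equally among Gideon, Lena, and Jarrah: €300,000 each.

Xiulan: €1,230,000; Tamsin: €450,000; Gideon: €300,000; Gwendolyn: €450,000; Lena: €300,000; Jarrah: €300,000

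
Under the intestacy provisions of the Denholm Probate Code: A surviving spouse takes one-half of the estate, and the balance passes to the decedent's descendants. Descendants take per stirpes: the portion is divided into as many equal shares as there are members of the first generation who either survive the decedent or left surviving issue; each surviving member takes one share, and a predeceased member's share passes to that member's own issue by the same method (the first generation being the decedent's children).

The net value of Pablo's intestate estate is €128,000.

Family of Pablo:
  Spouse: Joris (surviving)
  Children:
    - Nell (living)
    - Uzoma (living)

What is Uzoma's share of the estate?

Uzoma receives €32,000.

Joris takes one-half of €128,000 = €64,000. The remaining €64,000 passes to the descendants.
The descendants' portion (€64,000) is divided into 2 shares of €32,000: Nell and Uzoma each take €32,000.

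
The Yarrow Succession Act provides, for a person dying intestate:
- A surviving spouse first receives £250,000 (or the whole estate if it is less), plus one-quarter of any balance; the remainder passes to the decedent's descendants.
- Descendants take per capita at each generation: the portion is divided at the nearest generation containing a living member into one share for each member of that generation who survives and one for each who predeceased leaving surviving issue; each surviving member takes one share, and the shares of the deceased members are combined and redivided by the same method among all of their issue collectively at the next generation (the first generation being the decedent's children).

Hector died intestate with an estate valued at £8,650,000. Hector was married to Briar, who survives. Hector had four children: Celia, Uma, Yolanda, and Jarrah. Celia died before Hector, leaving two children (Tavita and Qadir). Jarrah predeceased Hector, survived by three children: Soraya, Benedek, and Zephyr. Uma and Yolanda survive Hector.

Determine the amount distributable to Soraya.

Briar first takes £250,000, leaving a balance of £8,400,000. Briar then takes one-quarter of the balance (£2,100,000), for a total of £2,350,000. The remaining £6,300,000 passes to the descendants.
The descendants' portion (£6,300,000) is divided at the children's generation into 4 shares of £1,575,000. Uma and Yolanda each take £1,575,000. The 2 shares of the deceased (Celia and Jarrah) are combined into a pool of £3,150,000.
That pool (£3,150,000) is divided at the grandchildren's generation equally among Tavita, Qadir, Soraya, Benedek, and Zephyr: £630,000 each.

Soraya receives £630,000.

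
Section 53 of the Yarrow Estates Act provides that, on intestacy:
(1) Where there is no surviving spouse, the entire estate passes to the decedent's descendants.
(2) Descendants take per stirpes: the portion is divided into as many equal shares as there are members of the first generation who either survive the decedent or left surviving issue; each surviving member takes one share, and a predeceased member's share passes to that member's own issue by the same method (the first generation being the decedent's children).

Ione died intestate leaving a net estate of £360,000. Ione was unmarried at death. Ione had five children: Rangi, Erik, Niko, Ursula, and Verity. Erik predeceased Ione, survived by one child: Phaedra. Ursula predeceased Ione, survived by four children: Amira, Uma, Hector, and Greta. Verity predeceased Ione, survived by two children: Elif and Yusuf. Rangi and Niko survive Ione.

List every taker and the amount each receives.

The entire £360,000 passes to the descendants.
That amount (£360,000) is divided into 5 shares of £72,000: Rangi and Niko each take £72,000; Erik's £72,000 share passes to Erik's issue; Ursula's £72,000 share passes to Ursula's issue; Verity's £72,000 share passes to Verity's issue.
Erik's share (£72,000) passes entirely to Phaedra.
Ursula's share (£72,000) is divided into 4 shares of £18,000: Amira, Uma, Hector, and Greta each take £18,000.
Verity's share (£72,000) is divided into 2 shares of £36,000: Elif and Yusuf each take £36,000.

Rangi: £72,000; Phaedra: £72,000; Niko: £72,000; Amira: £18,000; Uma: £18,000; Hector: £18,000; Greta: £18,000; Elif: £36,000; Yusuf: £36,000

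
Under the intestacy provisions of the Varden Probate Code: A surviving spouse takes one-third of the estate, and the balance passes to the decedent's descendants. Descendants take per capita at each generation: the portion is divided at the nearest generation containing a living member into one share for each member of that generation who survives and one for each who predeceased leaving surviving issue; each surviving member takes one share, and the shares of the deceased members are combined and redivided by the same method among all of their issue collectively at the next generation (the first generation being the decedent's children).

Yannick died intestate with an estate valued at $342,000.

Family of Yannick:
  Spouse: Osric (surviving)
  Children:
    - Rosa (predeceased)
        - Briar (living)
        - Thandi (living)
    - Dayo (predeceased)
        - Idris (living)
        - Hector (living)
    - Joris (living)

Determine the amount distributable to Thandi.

Osric takes one-third of $342,000 = $114,000. The remaining $228,000 passes to the descendants.
The descendants' portion ($228,000) is divided at the children's generation into 3 shares of $76,000. Joris takes $76,000. The 2 shares of the deceased (Rosa and Dayo) are combined into a pool of $152,000.
That pool ($152,000) is divided at the grandchildren's generation equally among Briar, Thandi, Idris, and Hector: $38,000 each.

Thandi receives $38,000.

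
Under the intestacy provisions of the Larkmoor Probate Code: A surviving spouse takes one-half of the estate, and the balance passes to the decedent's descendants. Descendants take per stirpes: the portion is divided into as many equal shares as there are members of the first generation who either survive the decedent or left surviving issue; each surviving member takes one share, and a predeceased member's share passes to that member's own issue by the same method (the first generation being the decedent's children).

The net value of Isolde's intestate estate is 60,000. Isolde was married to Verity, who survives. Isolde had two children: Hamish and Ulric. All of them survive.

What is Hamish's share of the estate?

Verity takes one-half of 60,000 = 30,000. The remaining 30,000 passes to the descendants.
The descendants' portion (30,000) is divided into 2 shares of 15,000: Hamish and Ulric each take 15,000.

Hamish receives 15,000.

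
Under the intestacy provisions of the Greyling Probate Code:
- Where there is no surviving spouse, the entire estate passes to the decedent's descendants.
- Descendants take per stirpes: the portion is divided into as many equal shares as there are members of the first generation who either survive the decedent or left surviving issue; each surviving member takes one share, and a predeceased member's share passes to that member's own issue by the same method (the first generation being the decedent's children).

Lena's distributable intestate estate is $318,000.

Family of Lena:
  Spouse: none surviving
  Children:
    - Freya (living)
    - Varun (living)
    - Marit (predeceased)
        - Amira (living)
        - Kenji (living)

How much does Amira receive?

Amira receives $53,000.

The entire $318,000 passes to the descendants.
That amount ($318,000) is divided into 3 shares of $106,000: Freya and Varun each take $106,000; Marit's $106,000 share passes to Marit's issue.
Marit's share ($106,000) is divided into 2 shares of $53,000: Amira and Kenji each take $53,000.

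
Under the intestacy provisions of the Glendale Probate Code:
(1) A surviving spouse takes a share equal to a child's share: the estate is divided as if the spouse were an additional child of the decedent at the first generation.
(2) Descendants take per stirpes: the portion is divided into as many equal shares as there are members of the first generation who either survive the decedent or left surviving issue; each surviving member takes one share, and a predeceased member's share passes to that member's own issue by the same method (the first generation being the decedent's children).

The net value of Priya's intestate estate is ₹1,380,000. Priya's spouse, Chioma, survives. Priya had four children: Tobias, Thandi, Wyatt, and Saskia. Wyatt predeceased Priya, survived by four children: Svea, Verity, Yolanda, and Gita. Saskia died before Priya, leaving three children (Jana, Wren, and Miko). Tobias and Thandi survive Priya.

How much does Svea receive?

Svea receives ₹69,000.

The spouse counts as an additional share at the children's level, so there are 5 primary shares of ₹276,000. Chioma takes one such share (₹276,000).
The children's combined portion (₹1,104,000) is divided into 4 shares of ₹276,000: Tobias and Thandi each take ₹276,000; Wyatt's ₹276,000 share passes to Wyatt's issue; Saskia's ₹276,000 share passes to Saskia's issue.
Wyatt's share (₹276,000) is divided into 4 shares of ₹69,000: Svea, Verity, Yolanda, and Gita each take ₹69,000.
Saskia's share (₹276,000) is divided into 3 shares of ₹92,000: Jana, Wren, and Miko each take ₹92,000.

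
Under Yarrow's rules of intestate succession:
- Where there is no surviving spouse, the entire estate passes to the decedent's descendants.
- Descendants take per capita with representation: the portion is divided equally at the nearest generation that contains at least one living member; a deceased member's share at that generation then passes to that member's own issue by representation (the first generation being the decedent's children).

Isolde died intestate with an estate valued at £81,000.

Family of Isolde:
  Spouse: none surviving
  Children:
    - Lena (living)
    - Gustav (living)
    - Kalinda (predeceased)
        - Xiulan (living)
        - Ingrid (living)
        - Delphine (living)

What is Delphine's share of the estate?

Delphine receives £9,000.

The entire £81,000 passes to the descendants.
That amount (£81,000) is divided into 3 shares of £27,000: Lena and Gustav each take £27,000; Kalinda's £27,000 share passes to Kalinda's issue.
Kalinda's share (£27,000) is divided into 3 shares of £9,000: Xiulan, Ingrid, and Delphine each take £9,000.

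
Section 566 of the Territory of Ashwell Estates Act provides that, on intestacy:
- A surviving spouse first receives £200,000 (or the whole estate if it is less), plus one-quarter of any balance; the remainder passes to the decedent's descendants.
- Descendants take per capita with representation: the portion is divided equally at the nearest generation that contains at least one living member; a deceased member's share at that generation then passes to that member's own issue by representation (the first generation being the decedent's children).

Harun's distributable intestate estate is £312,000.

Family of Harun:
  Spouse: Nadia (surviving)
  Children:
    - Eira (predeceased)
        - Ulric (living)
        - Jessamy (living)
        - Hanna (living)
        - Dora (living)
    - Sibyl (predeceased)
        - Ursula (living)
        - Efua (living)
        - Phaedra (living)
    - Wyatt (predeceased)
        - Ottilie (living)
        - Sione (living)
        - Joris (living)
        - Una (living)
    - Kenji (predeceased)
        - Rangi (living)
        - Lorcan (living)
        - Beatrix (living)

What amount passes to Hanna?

Hanna receives £6,000.

Nadia first takes £200,000, leaving a balance of £112,000. Nadia then takes one-quarter of the balance (£28,000), for a total of £228,000. The remaining £84,000 passes to the descendants.
No child survives, so the initial division is made at the grandchildren's generation.
The descendants' portion (£84,000) is divided into 14 shares of £6,000: Ulric, Jessamy, Hanna, Dora, Ursula, Efua, Phaedra, Ottilie, Sione, Joris, Una, Rangi, Lorcan, and Beatrix each take £6,000.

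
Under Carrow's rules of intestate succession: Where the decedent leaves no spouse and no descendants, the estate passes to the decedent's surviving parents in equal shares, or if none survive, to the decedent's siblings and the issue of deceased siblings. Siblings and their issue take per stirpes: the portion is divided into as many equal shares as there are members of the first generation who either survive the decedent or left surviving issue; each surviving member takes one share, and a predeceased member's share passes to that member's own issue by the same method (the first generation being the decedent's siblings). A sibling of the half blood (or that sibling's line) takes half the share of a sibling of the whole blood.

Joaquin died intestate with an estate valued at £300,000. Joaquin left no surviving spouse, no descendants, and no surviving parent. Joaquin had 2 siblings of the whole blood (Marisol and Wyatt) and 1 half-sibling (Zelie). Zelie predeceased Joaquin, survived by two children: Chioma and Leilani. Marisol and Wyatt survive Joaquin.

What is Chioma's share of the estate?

The entire £300,000 passes to the siblings and their issue.
Counting each half-blood sibling's line as half a unit, there are 5/2 units in £300,000, so one unit is £120,000. Whole-blood lines (Marisol and Wyatt) take £120,000 each; half-blood lines (Zelie) take £60,000 each.
Zelie's share (£60,000) is divided into 2 shares of £30,000: Chioma and Leilani each take £30,000.

Chioma receives £30,000.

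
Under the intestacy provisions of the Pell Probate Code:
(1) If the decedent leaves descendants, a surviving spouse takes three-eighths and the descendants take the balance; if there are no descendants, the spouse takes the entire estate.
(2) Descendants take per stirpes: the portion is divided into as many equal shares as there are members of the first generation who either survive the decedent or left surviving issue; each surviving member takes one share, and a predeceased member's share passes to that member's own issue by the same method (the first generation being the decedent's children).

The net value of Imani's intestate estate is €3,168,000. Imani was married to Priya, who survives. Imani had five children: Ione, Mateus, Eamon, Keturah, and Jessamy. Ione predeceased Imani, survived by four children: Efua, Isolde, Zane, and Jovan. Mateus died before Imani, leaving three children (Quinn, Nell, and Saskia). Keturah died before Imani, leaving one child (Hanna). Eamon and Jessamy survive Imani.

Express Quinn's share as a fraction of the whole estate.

Quinn receives 1/24 of the estate.

Priya takes three-eighths of €3,168,000 = €1,188,000. The remaining €1,980,000 passes to the descendants.
The descendants' portion (€1,980,000) is divided into 5 shares of €396,000: Eamon and Jessamy each take €396,000; Ione's €396,000 share passes to Ione's issue; Mateus's €396,000 share passes to Mateus's issue; Keturah's €396,000 share passes to Keturah's issue.
Ione's share (€396,000) is divided into 4 shares of €99,000: Efua, Isolde, Zane, and Jovan each take €99,000.
Mateus's share (€396,000) is divided into 3 shares of €132,000: Quinn, Nell, and Saskia each take €132,000.
Keturah's share (€396,000) passes entirely to Hanna.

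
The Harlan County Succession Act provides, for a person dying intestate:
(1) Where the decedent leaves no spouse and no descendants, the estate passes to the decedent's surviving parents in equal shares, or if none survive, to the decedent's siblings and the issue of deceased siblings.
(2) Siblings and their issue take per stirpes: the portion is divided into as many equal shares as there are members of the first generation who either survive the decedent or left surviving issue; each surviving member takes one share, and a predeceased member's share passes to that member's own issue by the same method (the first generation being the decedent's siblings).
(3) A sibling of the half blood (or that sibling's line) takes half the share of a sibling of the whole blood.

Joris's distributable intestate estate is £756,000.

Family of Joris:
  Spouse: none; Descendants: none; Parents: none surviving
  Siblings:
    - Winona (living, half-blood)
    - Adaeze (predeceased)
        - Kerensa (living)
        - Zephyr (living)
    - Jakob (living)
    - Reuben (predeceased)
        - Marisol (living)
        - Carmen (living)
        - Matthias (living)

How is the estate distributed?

The entire £756,000 passes to the siblings and their issue.
Counting each half-blood sibling's line as half a unit, there are 7/2 units in £756,000, so one unit is £216,000. Whole-blood lines (Adaeze, Jakob, and Reuben) take £216,000 each; half-blood lines (Winona) take £108,000 each.
Adaeze's share (£216,000) is divided into 2 shares of £108,000: Kerensa and Zephyr each take £108,000.
Reuben's share (£216,000) is divided into 3 shares of £72,000: Marisol, Carmen, and Matthias each take £72,000.

Winona: £108,000; Kerensa: £108,000; Zephyr: £108,000; Jakob: £216,000; Marisol: £72,000; Carmen: £72,000; Matthias: £72,000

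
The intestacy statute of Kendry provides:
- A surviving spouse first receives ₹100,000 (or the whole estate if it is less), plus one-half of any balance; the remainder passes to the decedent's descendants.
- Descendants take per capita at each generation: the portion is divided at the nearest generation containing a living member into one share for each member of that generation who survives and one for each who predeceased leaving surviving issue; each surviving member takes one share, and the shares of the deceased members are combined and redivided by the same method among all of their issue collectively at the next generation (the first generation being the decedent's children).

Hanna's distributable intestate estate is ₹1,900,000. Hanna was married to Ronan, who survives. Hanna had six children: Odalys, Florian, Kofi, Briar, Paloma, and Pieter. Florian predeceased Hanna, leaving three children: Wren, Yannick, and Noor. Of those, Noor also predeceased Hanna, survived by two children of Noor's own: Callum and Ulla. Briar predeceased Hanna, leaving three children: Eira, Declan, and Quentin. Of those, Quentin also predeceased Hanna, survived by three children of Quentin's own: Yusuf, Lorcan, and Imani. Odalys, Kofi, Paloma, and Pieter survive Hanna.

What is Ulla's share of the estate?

Ronan first takes ₹100,000, leaving a balance of ₹1,800,000. Ronan then takes one-half of the balance (₹900,000), for a total of ₹1,000,000. The remaining ₹900,000 passes to the descendants.
The descendants' portion (₹900,000) is divided at the children's generation into 6 shares of ₹150,000. Odalys, Kofi, Paloma, and Pieter each take ₹150,000. The 2 shares of the deceased (Florian and Briar) are combined into a pool of ₹300,000.
That pool (₹300,000) is divided at the grandchildren's generation into 6 shares of ₹50,000. Wren, Yannick, Eira, and Declan each take ₹50,000. The 2 shares of the deceased (Noor and Quentin) are combined into a pool of ₹100,000.
That pool (₹100,000) is divided at the great-grandchildren's generation equally among Callum, Ulla, Yusuf, Lorcan, and Imani: ₹20,000 each.

Ulla receives ₹20,000.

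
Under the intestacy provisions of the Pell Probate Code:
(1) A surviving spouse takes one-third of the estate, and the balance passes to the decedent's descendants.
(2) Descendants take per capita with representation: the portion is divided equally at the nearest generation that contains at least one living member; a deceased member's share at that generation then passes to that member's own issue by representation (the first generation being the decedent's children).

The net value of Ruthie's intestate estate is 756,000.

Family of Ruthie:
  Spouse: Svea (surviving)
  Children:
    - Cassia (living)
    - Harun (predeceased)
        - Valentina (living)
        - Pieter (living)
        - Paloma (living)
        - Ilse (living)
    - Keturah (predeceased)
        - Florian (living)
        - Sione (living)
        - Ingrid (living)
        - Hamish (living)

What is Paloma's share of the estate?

Paloma receives 42,000.

Svea takes one-third of 756,000 = 252,000. The remaining 504,000 passes to the descendants.
The descendants' portion (504,000) is divided into 3 shares of 168,000: Cassia takes 168,000; Harun's 168,000 share passes to Harun's issue; Keturah's 168,000 share passes to Keturah's issue.
Harun's share (168,000) is divided into 4 shares of 42,000: Valentina, Pieter, Paloma, and Ilse each take 42,000.
Keturah's share (168,000) is divided into 4 shares of 42,000: Florian, Sione, Ingrid, and Hamish each take 42,000.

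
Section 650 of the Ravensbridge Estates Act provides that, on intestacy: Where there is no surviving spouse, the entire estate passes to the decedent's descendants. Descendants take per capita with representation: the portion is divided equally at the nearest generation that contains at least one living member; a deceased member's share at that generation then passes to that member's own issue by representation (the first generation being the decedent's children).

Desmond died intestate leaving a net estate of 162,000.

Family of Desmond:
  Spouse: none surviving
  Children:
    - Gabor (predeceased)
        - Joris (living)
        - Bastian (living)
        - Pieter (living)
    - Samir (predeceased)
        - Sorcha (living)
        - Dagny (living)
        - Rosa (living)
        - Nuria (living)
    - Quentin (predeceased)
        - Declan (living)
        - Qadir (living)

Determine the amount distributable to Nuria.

The entire 162,000 passes to the descendants.
No child survives, so the initial division is made at the grandchildren's generation.
That amount (162,000) is divided into 9 shares of 18,000: Joris, Bastian, Pieter, Sorcha, Dagny, Rosa, Nuria, Declan, and Qadir each take 18,000.

Nuria receives 18,000.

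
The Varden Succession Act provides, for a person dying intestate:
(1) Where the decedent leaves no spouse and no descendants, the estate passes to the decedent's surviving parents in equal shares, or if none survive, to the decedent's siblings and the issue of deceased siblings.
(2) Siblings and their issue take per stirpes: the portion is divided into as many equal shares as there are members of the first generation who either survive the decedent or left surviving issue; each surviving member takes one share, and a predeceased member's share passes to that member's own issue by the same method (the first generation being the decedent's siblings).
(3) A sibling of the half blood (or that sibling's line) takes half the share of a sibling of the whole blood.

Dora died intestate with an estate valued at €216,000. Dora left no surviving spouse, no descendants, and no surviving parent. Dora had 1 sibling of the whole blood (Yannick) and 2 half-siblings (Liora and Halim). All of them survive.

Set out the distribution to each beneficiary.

Liora: €54,000; Yannick: €108,000; Halim: €54,000

The entire €216,000 passes to the siblings and their issue.
Counting each half-blood sibling's line as half a unit, there are 2 units in €216,000, so one unit is €108,000. Whole-blood lines (Yannick) take €108,000 each; half-blood lines (Liora and Halim) take €54,000 each.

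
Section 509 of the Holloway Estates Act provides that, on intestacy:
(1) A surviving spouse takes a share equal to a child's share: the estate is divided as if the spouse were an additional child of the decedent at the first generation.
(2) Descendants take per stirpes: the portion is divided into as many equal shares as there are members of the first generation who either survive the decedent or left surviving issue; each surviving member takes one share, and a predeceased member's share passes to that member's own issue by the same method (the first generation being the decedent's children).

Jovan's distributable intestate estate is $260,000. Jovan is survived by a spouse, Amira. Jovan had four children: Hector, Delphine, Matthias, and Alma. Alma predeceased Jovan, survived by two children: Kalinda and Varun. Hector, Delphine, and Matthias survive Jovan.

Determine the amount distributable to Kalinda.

Kalinda receives $26,000.

The spouse counts as an additional share at the children's level, so there are 5 primary shares of $52,000. Amira takes one such share ($52,000).
The children's combined portion ($208,000) is divided into 4 shares of $52,000: Hector, Delphine, and Matthias each take $52,000; Alma's $52,000 share passes to Alma's issue.
Alma's share ($52,000) is divided into 2 shares of $26,000: Kalinda and Varun each take $26,000.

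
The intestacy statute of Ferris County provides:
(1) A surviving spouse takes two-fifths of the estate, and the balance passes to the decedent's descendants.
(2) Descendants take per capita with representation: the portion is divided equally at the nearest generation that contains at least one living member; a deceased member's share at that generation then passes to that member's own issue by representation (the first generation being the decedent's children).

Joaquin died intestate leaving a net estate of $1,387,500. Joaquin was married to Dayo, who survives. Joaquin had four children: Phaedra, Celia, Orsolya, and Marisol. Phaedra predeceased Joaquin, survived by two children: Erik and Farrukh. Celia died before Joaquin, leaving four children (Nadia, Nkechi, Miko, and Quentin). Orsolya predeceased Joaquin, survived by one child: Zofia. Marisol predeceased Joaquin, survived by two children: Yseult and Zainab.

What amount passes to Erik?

Dayo takes two-fifths of $1,387,500 = $555,000. The remaining $832,500 passes to the descendants.
No child survives, so the initial division is made at the grandchildren's generation.
The descendants' portion ($832,500) is divided into 9 shares of $92,500: Erik, Farrukh, Nadia, Nkechi, Miko, Quentin, Zofia, Yseult, and Zainab each take $92,500.

Erik receives $92,500.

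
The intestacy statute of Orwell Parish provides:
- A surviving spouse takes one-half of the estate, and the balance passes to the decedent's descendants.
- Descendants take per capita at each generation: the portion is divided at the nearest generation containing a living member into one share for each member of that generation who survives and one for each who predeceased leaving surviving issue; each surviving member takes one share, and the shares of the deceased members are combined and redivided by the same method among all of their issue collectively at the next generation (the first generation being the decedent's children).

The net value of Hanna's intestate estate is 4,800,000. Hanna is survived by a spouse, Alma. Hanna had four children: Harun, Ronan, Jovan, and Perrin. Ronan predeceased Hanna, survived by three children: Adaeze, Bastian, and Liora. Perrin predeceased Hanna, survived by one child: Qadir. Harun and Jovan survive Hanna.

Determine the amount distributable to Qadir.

Alma takes one-half of 4,800,000 = 2,400,000. The remaining 2,400,000 passes to the descendants.
The descendants' portion (2,400,000) is divided at the children's generation into 4 shares of 600,000. Harun and Jovan each take 600,000. The 2 shares of the deceased (Ronan and Perrin) are combined into a pool of 1,200,000.
That pool (1,200,000) is divided at the grandchildren's generation equally among Adaeze, Bastian, Liora, and Qadir: 300,000 each.

Qadir receives 300,000.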